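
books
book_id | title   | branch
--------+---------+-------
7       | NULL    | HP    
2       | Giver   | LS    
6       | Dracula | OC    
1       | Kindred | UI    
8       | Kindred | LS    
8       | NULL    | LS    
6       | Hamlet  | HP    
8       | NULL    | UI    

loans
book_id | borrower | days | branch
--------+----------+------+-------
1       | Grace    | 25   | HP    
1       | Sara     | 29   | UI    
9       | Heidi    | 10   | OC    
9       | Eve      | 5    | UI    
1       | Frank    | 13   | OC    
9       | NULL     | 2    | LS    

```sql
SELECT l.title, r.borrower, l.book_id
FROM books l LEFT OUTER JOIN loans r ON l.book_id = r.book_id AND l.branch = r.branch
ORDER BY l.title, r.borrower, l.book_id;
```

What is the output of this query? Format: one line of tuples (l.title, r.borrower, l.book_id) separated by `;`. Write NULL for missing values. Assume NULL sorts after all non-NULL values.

(Dracula, NULL, 6); (Giver, NULL, 2); (Hamlet, NULL, 6); (Kindred, Sara, 1); (Kindred, NULL, 8); (NULL, NULL, 7); (NULL, NULL, 8); (NULL, NULL, 8)

LEFT JOIN keeps every row from `books`; unmatched rows get NULL for `loans`'s columns.
Matching on l.book_id = r.book_id AND l.branch = r.branch.
- l row (book_id=7, branch=HP): no match → kept, r columns NULL.
- l row (book_id=2, branch=LS): no match → kept, r columns NULL.
- l row (book_id=6, branch=OC): no match → kept, r columns NULL.
- l row (book_id=1, branch=UI): matches 1 r row(s) → 1 output row(s).
- l row (book_id=8, branch=LS): no match → kept, r columns NULL.
- l row (book_id=8, branch=LS): no match → kept, r columns NULL.
- l row (book_id=6, branch=HP): no match → kept, r columns NULL.
- l row (book_id=8, branch=UI): no match → kept, r columns NULL.
After projecting and ordering:
l.title | r.borrower | l.book_id
Dracula | NULL | 6
Giver | NULL | 2
Hamlet | NULL | 6
Kindred | Sara | 1
Kindred | NULL | 8
NULL | NULL | 7
NULL | NULL | 8
NULL | NULL | 8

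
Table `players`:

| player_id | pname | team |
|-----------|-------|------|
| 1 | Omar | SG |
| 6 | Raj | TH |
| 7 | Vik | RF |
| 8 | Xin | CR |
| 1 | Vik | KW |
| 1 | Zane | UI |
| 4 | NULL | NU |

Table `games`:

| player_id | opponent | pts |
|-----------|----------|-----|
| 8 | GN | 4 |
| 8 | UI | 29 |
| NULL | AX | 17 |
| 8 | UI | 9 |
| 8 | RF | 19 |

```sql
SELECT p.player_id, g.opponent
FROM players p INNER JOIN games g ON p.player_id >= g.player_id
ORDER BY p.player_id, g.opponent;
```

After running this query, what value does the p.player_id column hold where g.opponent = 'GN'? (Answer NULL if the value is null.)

8

INNER JOIN keeps only pairs where the ON condition holds.
Matching on p.player_id >= g.player_id. A NULL in a compared column never satisfies the condition.
- player_id=1: no matching g row, dropped.
- player_id=6: no matching g row, dropped.
- player_id=7: no matching g row, dropped.
- player_id=8: 4 matching g row(s), so 4 row(s) emitted.
- player_id=1: no matching g row, dropped.
- player_id=1: no matching g row, dropped.
- player_id=4: no matching g row, dropped.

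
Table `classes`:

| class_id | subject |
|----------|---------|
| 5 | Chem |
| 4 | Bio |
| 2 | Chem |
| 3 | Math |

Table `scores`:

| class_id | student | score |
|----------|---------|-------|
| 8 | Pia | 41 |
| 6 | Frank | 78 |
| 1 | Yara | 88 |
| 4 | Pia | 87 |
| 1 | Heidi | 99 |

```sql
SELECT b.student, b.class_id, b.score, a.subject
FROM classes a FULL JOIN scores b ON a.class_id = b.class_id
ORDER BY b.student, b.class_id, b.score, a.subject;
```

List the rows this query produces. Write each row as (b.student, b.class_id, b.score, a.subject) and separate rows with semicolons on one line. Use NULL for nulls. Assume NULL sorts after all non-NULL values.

(Frank, 6, 78, NULL); (Heidi, 1, 99, NULL); (Pia, 4, 87, Bio); (Pia, 8, 41, NULL); (Yara, 1, 88, NULL); (NULL, NULL, NULL, Chem); (NULL, NULL, NULL, Chem); (NULL, NULL, NULL, Math)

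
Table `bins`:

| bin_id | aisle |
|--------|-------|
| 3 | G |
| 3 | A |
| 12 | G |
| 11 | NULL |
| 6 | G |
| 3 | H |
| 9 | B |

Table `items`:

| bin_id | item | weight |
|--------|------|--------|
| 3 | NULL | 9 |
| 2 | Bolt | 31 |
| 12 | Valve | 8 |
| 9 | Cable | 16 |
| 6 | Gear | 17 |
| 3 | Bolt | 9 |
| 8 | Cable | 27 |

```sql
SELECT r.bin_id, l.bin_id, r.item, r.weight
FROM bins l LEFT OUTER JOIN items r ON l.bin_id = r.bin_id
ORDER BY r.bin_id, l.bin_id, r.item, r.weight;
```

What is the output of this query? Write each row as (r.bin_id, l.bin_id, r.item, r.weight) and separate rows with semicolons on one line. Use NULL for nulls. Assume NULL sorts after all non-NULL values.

LEFT JOIN keeps every row from `bins`; unmatched rows get NULL for `items`'s columns.
Matching on l.bin_id = r.bin_id.
- l row (bin_id=3): matches 2 r row(s) → 2 output row(s).
- l row (bin_id=3): matches 2 r row(s) → 2 output row(s).
- l row (bin_id=12): matches 1 r row(s) → 1 output row(s).
- l row (bin_id=11): no match → kept, r columns NULL.
- l row (bin_id=6): matches 1 r row(s) → 1 output row(s).
- l row (bin_id=3): matches 2 r row(s) → 2 output row(s).
- l row (bin_id=9): matches 1 r row(s) → 1 output row(s).
After projecting and ordering:
r.bin_id | l.bin_id | r.item | r.weight
3 | 3 | Bolt | 9
3 | 3 | Bolt | 9
3 | 3 | Bolt | 9
3 | 3 | NULL | 9
3 | 3 | NULL | 9
3 | 3 | NULL | 9
6 | 6 | Gear | 17
9 | 9 | Cable | 16
12 | 12 | Valve | 8
NULL | 11 | NULL | NULL

(3, 3, Bolt, 9); (3, 3, Bolt, 9); (3, 3, Bolt, 9); (3, 3, NULL, 9); (3, 3, NULL, 9); (3, 3, NULL, 9); (6, 6, Gear, 17); (9, 9, Cable, 16); (12, 12, Valve, 8); (NULL, 11, NULL, NULL)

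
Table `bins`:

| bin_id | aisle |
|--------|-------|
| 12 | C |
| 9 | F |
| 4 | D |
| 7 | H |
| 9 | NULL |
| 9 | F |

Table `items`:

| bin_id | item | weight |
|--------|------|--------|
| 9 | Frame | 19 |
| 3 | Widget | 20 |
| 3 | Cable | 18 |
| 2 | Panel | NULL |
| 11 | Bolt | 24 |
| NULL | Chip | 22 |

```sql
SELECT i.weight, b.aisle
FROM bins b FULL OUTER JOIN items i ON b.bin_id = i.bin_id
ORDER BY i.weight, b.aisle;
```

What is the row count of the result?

11

FULL OUTER JOIN keeps every row from both sides; unmatched rows get NULL for the other side's columns.
Matching on b.bin_id = i.bin_id. A NULL in a compared column never satisfies the condition.
Matched pairs: 3; unmatched b rows kept: 3; unmatched i rows kept: 5.
Total: 3 matched + 8 padded = 11 rows.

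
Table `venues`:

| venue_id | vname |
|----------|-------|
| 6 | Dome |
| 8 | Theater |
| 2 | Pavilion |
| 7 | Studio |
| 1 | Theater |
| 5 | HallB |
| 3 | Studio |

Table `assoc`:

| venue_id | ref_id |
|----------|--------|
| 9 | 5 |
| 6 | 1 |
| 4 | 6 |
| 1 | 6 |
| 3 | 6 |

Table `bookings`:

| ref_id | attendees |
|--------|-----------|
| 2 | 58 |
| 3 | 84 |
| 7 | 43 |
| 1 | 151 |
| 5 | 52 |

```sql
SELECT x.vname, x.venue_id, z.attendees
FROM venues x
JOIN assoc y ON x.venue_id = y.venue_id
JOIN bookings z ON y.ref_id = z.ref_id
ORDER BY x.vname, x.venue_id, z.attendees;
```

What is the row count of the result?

1

Joins associate left-to-right: venues INNER JOIN assoc on venue_id gives 3 intermediate row(s).
Then INNER JOIN `bookings z` on ref_id: keep only rows whose y.ref_id appears in z.
Result: 1 row(s).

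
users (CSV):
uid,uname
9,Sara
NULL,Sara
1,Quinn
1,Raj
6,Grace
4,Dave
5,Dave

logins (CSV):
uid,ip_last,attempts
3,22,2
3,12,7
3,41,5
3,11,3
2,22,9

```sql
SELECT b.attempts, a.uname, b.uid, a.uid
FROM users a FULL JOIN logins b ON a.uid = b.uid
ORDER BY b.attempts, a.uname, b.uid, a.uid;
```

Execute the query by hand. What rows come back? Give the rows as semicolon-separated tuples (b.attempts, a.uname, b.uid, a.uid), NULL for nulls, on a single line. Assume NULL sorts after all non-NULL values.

(2, NULL, 3, NULL); (3, NULL, 3, NULL); (5, NULL, 3, NULL); (7, NULL, 3, NULL); (9, NULL, 2, NULL); (NULL, Dave, NULL, 4); (NULL, Dave, NULL, 5); (NULL, Grace, NULL, 6); (NULL, Quinn, NULL, 1); (NULL, Raj, NULL, 1); (NULL, Sara, NULL, 9); (NULL, Sara, NULL, NULL)

FULL OUTER JOIN keeps every row from both sides; unmatched rows get NULL for the other side's columns.
Matching on a.uid = b.uid. A NULL in a compared column never satisfies the condition.
- a (uid=9) has no partner → padded with NULL.
- a (uid=NULL) has no partner → padded with NULL.
- a (uid=1) has no partner → padded with NULL.
- a (uid=1) has no partner → padded with NULL.
- a (uid=6) has no partner → padded with NULL.
- a (uid=4) has no partner → padded with NULL.
- a (uid=5) has no partner → padded with NULL.
- 5 row(s) from b found no a partner → padded with NULL.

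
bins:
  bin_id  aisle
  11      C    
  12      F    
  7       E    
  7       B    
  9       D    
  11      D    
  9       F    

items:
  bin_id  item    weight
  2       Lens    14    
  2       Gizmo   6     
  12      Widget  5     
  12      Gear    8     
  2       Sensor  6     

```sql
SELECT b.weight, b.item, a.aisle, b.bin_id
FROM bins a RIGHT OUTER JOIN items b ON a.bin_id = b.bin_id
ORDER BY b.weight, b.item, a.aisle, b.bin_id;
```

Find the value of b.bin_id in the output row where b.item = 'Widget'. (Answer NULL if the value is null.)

12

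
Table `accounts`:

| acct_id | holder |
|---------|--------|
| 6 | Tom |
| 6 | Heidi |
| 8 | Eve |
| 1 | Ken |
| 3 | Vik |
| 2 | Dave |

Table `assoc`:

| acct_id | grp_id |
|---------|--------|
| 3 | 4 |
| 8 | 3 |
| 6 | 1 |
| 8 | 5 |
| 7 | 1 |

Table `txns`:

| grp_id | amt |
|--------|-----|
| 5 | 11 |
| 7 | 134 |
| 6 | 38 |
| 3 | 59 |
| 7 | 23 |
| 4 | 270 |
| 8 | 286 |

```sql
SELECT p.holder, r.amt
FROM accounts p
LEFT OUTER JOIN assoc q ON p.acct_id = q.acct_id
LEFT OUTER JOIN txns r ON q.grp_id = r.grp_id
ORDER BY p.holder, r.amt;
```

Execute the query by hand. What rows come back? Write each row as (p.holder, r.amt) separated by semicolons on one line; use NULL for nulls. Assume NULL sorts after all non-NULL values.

(Dave, NULL); (Eve, 11); (Eve, 59); (Heidi, NULL); (Ken, NULL); (Tom, NULL); (Vik, 270)

Joins associate left-to-right: accounts LEFT JOIN assoc on acct_id gives 7 intermediate row(s).
Then LEFT JOIN `txns r` on grp_id: each of those 7 rows is kept; rows whose q.grp_id has no match in r get NULL for r's columns.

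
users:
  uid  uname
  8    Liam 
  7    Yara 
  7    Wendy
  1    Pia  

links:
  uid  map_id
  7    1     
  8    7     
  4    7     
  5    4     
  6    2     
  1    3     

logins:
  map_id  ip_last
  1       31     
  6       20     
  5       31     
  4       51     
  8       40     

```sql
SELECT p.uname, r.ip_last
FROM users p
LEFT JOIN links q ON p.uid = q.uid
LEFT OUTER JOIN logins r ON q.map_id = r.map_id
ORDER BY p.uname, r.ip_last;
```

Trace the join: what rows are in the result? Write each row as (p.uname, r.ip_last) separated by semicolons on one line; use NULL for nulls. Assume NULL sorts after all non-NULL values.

Evaluate left to right. First `users p LEFT JOIN links q` on uid: 4 row(s).
Then LEFT JOIN `logins r` on map_id: each of those 4 rows is kept; rows whose q.map_id has no match in r get NULL for r's columns.

(Liam, NULL); (Pia, NULL); (Wendy, 31); (Yara, 31)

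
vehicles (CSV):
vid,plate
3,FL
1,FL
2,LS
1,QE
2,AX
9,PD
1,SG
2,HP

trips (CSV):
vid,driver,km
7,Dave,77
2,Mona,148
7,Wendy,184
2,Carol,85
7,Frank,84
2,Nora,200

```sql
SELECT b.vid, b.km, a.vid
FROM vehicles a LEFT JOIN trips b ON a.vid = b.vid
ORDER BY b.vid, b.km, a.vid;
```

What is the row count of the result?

14

LEFT JOIN keeps every row from `vehicles`; unmatched rows get NULL for `trips`'s columns.
Matching on a.vid = b.vid.
- vid=3: no b row matches, row kept with b columns NULL.
- vid=1: no b row matches, row kept with b columns NULL.
- vid=2: 3 matching b row(s), so 3 row(s) emitted.
- vid=1: no b row matches, row kept with b columns NULL.
- vid=2: 3 matching b row(s), so 3 row(s) emitted.
- vid=9: no b row matches, row kept with b columns NULL.
- vid=1: no b row matches, row kept with b columns NULL.
- vid=2: 3 matching b row(s), so 3 row(s) emitted.
Total: 9 matched + 5 padded = 14 rows.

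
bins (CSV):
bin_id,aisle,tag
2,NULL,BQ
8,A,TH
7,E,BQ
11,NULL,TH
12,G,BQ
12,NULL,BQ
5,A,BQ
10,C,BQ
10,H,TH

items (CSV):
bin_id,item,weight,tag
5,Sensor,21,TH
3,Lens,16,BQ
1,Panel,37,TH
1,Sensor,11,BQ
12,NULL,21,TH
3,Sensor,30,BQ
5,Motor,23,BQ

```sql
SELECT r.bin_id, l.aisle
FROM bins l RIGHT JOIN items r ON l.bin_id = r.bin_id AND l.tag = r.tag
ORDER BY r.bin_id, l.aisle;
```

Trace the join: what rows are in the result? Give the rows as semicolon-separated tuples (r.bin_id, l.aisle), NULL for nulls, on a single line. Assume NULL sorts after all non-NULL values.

RIGHT JOIN keeps every row from `items`; unmatched rows get NULL for `bins`'s columns.
Matching on l.bin_id = r.bin_id AND l.tag = r.tag.
Matched pairs: 1; unmatched r rows kept: 6.

(1, NULL); (1, NULL); (3, NULL); (3, NULL); (5, A); (5, NULL); (12, NULL)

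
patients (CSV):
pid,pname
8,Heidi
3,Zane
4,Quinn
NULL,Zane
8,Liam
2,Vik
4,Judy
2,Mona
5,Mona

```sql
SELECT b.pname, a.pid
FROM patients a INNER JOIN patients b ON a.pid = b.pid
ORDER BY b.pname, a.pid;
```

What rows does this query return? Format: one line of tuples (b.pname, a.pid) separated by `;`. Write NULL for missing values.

INNER JOIN keeps only pairs where the ON condition holds.
Matching on a.pid = b.pid. A NULL in a compared column never satisfies the condition.
- a[0] pid=8 → 2 match(es) in b → 2 row(s).
- a[1] pid=3 → 1 match(es) in b → 1 row(s).
- a[2] pid=4 → 2 match(es) in b → 2 row(s).
- a[3] pid=NULL → no match; dropped.
- a[4] pid=8 → 2 match(es) in b → 2 row(s).
- a[5] pid=2 → 2 match(es) in b → 2 row(s).
- a[6] pid=4 → 2 match(es) in b → 2 row(s).
- a[7] pid=2 → 2 match(es) in b → 2 row(s).
- a[8] pid=5 → 1 match(es) in b → 1 row(s).

(Heidi, 8); (Heidi, 8); (Judy, 4); (Judy, 4); (Liam, 8); (Liam, 8); (Mona, 2); (Mona, 2); (Mona, 5); (Quinn, 4); (Quinn, 4); (Vik, 2); (Vik, 2); (Zane, 3)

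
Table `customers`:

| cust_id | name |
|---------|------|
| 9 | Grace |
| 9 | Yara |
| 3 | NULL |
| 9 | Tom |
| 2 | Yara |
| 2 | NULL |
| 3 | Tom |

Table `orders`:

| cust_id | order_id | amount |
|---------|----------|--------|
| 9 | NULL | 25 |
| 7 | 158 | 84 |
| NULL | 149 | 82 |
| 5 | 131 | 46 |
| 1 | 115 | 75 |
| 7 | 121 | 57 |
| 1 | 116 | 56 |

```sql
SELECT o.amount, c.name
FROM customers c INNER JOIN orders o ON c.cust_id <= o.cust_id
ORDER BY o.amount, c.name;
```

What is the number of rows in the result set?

19

INNER JOIN keeps only pairs where the ON condition holds.
Matching on c.cust_id <= o.cust_id. A NULL in a compared column never satisfies the condition.
- cust_id=9: 1 matching o row(s), so 1 row(s) emitted.
- cust_id=9: 1 matching o row(s), so 1 row(s) emitted.
- cust_id=3: 4 matching o row(s), so 4 row(s) emitted.
- cust_id=9: 1 matching o row(s), so 1 row(s) emitted.
- cust_id=2: 4 matching o row(s), so 4 row(s) emitted.
- cust_id=2: 4 matching o row(s), so 4 row(s) emitted.
- cust_id=3: 4 matching o row(s), so 4 row(s) emitted.
Total: 19 rows.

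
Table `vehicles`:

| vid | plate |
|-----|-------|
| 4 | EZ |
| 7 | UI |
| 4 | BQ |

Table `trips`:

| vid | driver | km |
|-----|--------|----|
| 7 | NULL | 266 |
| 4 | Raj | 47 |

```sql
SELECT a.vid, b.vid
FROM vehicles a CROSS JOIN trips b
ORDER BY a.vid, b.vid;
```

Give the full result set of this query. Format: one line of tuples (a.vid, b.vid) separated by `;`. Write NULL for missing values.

(4, 4); (4, 4); (4, 7); (4, 7); (7, 4); (7, 7)

CROSS JOIN pairs every row of `vehicles` with every row of `trips`: 3 × 2 = 6 rows.
After projecting and ordering:
a.vid | b.vid
4 | 4
4 | 4
4 | 7
4 | 7
7 | 4
7 | 7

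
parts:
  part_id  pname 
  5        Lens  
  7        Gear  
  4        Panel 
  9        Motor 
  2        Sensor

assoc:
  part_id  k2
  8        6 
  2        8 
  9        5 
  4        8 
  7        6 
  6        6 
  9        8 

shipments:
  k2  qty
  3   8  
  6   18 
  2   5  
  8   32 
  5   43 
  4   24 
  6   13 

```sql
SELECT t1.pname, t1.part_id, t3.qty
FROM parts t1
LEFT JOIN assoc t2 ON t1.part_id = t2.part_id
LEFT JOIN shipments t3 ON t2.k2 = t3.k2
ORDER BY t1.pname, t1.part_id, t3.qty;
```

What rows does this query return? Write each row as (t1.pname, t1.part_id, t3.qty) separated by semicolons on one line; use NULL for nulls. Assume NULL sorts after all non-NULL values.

Evaluate left to right. First `parts t1 LEFT JOIN assoc t2` on part_id: 6 row(s).
Then LEFT JOIN `shipments t3` on k2: each of those 6 rows is kept; rows whose t2.k2 has no match in t3 get NULL for t3's columns.

(Gear, 7, 13); (Gear, 7, 18); (Lens, 5, NULL); (Motor, 9, 32); (Motor, 9, 43); (Panel, 4, 32); (Sensor, 2, 32)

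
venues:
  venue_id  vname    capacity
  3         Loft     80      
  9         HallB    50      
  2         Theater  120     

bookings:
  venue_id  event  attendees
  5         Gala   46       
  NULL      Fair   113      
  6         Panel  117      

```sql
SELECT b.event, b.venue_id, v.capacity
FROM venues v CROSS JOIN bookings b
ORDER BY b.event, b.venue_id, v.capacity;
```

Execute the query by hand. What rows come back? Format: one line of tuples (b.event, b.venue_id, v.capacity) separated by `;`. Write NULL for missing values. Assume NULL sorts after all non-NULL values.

(Fair, NULL, 50); (Fair, NULL, 80); (Fair, NULL, 120); (Gala, 5, 50); (Gala, 5, 80); (Gala, 5, 120); (Panel, 6, 50); (Panel, 6, 80); (Panel, 6, 120)

CROSS JOIN pairs every row of `venues` with every row of `bookings`: 3 × 3 = 9 rows.
After projecting and ordering:
b.event | b.venue_id | v.capacity
Fair | NULL | 50
Fair | NULL | 80
Fair | NULL | 120
Gala | 5 | 50
Gala | 5 | 80
Gala | 5 | 120
Panel | 6 | 50
Panel | 6 | 80
Panel | 6 | 120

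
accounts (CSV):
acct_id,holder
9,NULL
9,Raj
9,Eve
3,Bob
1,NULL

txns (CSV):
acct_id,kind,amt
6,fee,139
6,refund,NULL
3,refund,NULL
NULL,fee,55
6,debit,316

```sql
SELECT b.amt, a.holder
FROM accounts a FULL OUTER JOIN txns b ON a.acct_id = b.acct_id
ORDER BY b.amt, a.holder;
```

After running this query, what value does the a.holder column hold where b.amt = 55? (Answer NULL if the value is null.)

NULL

FULL OUTER JOIN keeps every row from both sides; unmatched rows get NULL for the other side's columns.
Matching on a.acct_id = b.acct_id. A NULL in a compared column never satisfies the condition.
- acct_id=9: no b row matches, row kept with b columns NULL.
- acct_id=9: no b row matches, row kept with b columns NULL.
- acct_id=9: no b row matches, row kept with b columns NULL.
- acct_id=3: 1 matching b row(s), so 1 row(s) emitted.
- acct_id=1: no b row matches, row kept with b columns NULL.
- plus 4 unmatched b row(s), each kept with NULL a columns.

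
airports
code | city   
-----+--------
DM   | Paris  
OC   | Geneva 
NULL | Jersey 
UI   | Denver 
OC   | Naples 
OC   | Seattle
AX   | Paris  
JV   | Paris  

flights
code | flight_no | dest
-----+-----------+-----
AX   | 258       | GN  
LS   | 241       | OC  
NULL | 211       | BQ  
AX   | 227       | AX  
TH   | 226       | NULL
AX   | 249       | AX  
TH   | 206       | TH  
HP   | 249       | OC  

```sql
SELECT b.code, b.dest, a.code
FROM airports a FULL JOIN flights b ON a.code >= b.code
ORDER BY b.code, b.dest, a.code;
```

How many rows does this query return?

FULL OUTER JOIN keeps every row from both sides; unmatched rows get NULL for the other side's columns.
Matching on a.code >= b.code. A NULL in a compared column never satisfies the condition.
Matched pairs: 32; unmatched a rows kept: 1; unmatched b rows kept: 1.
Total: 32 matched + 2 padded = 34 rows.

34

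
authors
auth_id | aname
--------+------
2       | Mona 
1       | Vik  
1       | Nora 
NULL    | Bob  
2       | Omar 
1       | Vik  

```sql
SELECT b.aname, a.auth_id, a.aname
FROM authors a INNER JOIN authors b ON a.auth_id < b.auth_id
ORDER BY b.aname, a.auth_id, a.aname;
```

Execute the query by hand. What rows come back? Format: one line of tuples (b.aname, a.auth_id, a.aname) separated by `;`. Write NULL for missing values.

(Mona, 1, Nora); (Mona, 1, Vik); (Mona, 1, Vik); (Omar, 1, Nora); (Omar, 1, Vik); (Omar, 1, Vik)

INNER JOIN keeps only pairs where the ON condition holds.
Matching on a.auth_id < b.auth_id. A NULL in a compared column never satisfies the condition.
- auth_id=2: no matching b row, dropped.
- auth_id=1: 2 matching b row(s), so 2 row(s) emitted.
- auth_id=1: 2 matching b row(s), so 2 row(s) emitted.
- auth_id=NULL: no matching b row, dropped.
- auth_id=2: no matching b row, dropped.
- auth_id=1: 2 matching b row(s), so 2 row(s) emitted.
After projecting and ordering:
b.aname | a.auth_id | a.aname
Mona | 1 | Nora
Mona | 1 | Vik
Mona | 1 | Vik
Omar | 1 | Nora
Omar | 1 | Vik
Omar | 1 | Vik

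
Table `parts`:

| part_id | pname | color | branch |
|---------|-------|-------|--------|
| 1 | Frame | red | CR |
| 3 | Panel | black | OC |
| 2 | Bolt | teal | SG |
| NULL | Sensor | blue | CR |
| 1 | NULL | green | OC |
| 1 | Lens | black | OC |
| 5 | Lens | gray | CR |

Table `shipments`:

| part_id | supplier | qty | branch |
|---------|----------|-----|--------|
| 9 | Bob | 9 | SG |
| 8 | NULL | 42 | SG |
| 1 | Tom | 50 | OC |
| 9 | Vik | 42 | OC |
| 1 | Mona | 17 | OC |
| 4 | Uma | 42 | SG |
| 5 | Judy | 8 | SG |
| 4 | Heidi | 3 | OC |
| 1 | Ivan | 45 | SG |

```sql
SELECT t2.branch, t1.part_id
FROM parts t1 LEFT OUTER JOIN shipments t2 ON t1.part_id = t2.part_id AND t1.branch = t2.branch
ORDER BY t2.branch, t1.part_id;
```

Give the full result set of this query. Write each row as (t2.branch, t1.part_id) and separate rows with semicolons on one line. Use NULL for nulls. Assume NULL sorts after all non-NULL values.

(OC, 1); (OC, 1); (OC, 1); (OC, 1); (NULL, 1); (NULL, 2); (NULL, 3); (NULL, 5); (NULL, NULL)

LEFT JOIN keeps every row from `parts`; unmatched rows get NULL for `shipments`'s columns.
Matching on t1.part_id = t2.part_id AND t1.branch = t2.branch. A NULL in a compared column never satisfies the condition.
- t1[0] part_id=1, branch=CR → no match; kept with NULLs on the t2 side.
- t1[1] part_id=3, branch=OC → no match; kept with NULLs on the t2 side.
- t1[2] part_id=2, branch=SG → no match; kept with NULLs on the t2 side.
- t1[3] part_id=NULL, branch=CR → no match; kept with NULLs on the t2 side.
- t1[4] part_id=1, branch=OC → 2 match(es) in t2 → 2 row(s).
- t1[5] part_id=1, branch=OC → 2 match(es) in t2 → 2 row(s).
- t1[6] part_id=5, branch=CR → no match; kept with NULLs on the t2 side.
After projecting and ordering:
t2.branch | t1.part_id
OC | 1
OC | 1
OC | 1
OC | 1
NULL | 1
NULL | 2
NULL | 3
NULL | 5
NULL | NULL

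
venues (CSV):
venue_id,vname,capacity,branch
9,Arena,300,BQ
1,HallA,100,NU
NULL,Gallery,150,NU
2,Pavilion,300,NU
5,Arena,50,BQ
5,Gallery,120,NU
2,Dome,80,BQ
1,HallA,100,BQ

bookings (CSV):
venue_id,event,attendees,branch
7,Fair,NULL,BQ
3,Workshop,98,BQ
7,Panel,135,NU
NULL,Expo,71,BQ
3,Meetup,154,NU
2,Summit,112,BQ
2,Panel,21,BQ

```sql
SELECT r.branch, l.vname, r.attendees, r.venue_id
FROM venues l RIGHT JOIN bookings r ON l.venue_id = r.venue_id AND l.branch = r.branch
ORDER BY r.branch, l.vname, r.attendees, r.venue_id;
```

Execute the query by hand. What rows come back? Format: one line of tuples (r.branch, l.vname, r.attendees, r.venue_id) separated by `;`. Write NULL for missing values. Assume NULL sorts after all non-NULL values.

(BQ, Dome, 21, 2); (BQ, Dome, 112, 2); (BQ, NULL, 71, NULL); (BQ, NULL, 98, 3); (BQ, NULL, NULL, 7); (NU, NULL, 135, 7); (NU, NULL, 154, 3)

RIGHT JOIN keeps every row from `bookings`; unmatched rows get NULL for `venues`'s columns.
Matching on l.venue_id = r.venue_id AND l.branch = r.branch. A NULL in a compared column never satisfies the condition.
- venue_id=9, branch=BQ: no matching r row.
- venue_id=1, branch=NU: no matching r row.
- venue_id=NULL, branch=NU: no matching r row.
- venue_id=2, branch=NU: no matching r row.
- venue_id=5, branch=BQ: no matching r row.
- venue_id=5, branch=NU: no matching r row.
- venue_id=2, branch=BQ: 2 matching r row(s), so 2 row(s) emitted.
- venue_id=1, branch=BQ: no matching r row.
- plus 5 unmatched r row(s), each kept with NULL l columns.
After projecting and ordering:
r.branch | l.vname | r.attendees | r.venue_id
BQ | Dome | 21 | 2
BQ | Dome | 112 | 2
BQ | NULL | 71 | NULL
BQ | NULL | 98 | 3
BQ | NULL | NULL | 7
NU | NULL | 135 | 7
NU | NULL | 154 | 3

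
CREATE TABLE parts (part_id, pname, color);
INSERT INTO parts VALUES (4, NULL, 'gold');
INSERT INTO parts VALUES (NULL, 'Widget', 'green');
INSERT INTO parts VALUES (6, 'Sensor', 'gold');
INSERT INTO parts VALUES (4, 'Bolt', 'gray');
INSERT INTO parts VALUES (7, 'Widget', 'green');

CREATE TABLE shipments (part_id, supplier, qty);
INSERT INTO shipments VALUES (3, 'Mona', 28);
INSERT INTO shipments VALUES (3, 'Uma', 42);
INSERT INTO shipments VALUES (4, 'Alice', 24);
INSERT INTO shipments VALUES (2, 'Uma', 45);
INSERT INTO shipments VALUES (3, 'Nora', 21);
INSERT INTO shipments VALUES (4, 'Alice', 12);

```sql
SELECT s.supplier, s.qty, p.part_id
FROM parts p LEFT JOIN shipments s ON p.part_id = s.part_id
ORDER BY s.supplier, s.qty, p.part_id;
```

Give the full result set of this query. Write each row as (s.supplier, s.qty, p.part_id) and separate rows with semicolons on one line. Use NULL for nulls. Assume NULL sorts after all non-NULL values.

LEFT JOIN keeps every row from `parts`; unmatched rows get NULL for `shipments`'s columns.
Matching on p.part_id = s.part_id. A NULL in a compared column never satisfies the condition.
- p[0] part_id=4 → 2 match(es) in s → 2 row(s).
- p[1] part_id=NULL → no match; kept with NULLs on the s side.
- p[2] part_id=6 → no match; kept with NULLs on the s side.
- p[3] part_id=4 → 2 match(es) in s → 2 row(s).
- p[4] part_id=7 → no match; kept with NULLs on the s side.
After projecting and ordering:
s.supplier | s.qty | p.part_id
Alice | 12 | 4
Alice | 12 | 4
Alice | 24 | 4
Alice | 24 | 4
NULL | NULL | 6
NULL | NULL | 7
NULL | NULL | NULL

(Alice, 12, 4); (Alice, 12, 4); (Alice, 24, 4); (Alice, 24, 4); (NULL, NULL, 6); (NULL, NULL, 7); (NULL, NULL, NULL)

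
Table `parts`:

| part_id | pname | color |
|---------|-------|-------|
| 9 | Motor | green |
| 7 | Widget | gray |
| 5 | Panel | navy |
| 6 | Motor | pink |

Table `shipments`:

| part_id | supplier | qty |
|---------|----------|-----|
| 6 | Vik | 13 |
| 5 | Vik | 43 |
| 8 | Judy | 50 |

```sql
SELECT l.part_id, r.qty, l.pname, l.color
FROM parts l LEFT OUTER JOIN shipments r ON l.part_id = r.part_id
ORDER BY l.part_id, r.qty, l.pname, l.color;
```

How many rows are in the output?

4

LEFT JOIN keeps every row from `parts`; unmatched rows get NULL for `shipments`'s columns.
Matching on l.part_id = r.part_id.
- part_id=9: no r row matches, row kept with r columns NULL.
- part_id=7: no r row matches, row kept with r columns NULL.
- part_id=5: 1 matching r row(s), so 1 row(s) emitted.
- part_id=6: 1 matching r row(s), so 1 row(s) emitted.
Total: 2 matched + 2 padded = 4 rows.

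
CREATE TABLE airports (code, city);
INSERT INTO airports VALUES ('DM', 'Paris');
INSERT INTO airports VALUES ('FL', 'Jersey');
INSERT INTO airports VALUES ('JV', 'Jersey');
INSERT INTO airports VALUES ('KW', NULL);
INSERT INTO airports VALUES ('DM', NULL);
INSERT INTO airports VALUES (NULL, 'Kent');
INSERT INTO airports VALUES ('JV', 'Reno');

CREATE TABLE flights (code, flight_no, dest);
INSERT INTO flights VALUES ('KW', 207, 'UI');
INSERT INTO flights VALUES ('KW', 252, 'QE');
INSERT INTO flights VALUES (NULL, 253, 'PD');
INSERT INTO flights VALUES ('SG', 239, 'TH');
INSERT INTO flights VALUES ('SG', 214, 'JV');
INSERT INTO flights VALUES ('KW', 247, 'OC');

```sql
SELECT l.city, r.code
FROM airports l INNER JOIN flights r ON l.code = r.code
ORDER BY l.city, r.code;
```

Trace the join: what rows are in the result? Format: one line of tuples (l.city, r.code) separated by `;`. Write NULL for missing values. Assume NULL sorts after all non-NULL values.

INNER JOIN keeps only pairs where the ON condition holds.
Matching on l.code = r.code. A NULL in a compared column never satisfies the condition.
- code=DM: no matching r row, dropped.
- code=FL: no matching r row, dropped.
- code=JV: no matching r row, dropped.
- code=KW: 3 matching r row(s), so 3 row(s) emitted.
- code=DM: no matching r row, dropped.
- code=NULL: no matching r row, dropped.
- code=JV: no matching r row, dropped.
After projecting and ordering:
l.city | r.code
NULL | KW
NULL | KW
NULL | KW

(NULL, KW); (NULL, KW); (NULL, KW)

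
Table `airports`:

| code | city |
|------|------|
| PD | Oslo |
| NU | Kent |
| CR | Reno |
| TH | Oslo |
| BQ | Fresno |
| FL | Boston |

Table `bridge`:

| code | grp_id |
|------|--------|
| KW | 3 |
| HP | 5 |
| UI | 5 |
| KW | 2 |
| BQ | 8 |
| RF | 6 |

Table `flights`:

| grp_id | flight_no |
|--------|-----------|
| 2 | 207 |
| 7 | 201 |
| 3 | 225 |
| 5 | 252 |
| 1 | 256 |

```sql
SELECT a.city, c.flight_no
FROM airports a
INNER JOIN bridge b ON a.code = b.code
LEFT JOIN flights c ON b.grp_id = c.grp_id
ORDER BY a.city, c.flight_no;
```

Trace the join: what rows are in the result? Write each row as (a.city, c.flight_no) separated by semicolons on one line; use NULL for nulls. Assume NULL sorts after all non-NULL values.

Step 1 — a INNER JOIN b on code → 1 row(s).
Then LEFT JOIN `flights c` on grp_id: each of those 1 rows is kept; rows whose b.grp_id has no match in c get NULL for c's columns.

(Fresno, NULL)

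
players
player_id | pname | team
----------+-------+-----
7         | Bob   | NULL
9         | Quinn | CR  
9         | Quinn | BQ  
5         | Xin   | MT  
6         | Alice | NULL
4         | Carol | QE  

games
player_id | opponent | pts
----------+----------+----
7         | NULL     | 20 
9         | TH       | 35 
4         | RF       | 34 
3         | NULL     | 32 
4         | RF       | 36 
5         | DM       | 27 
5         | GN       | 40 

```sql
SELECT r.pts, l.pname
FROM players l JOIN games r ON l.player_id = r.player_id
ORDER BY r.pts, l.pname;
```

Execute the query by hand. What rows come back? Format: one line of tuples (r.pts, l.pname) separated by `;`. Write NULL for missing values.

(20, Bob); (27, Xin); (34, Carol); (35, Quinn); (35, Quinn); (36, Carol); (40, Xin)

INNER JOIN keeps only pairs where the ON condition holds.
Matching on l.player_id = r.player_id.
Matched pairs: 7.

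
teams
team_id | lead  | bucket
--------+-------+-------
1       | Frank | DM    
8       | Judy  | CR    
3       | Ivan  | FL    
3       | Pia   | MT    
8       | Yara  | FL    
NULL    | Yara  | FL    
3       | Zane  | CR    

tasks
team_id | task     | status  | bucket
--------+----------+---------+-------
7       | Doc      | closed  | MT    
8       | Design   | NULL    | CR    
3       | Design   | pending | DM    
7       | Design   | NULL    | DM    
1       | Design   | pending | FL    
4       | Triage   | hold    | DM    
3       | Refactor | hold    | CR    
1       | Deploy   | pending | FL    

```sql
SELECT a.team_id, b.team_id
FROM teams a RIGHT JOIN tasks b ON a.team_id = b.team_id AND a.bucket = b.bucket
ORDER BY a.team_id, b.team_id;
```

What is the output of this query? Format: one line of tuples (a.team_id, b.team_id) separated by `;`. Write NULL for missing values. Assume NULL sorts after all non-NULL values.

RIGHT JOIN keeps every row from `tasks`; unmatched rows get NULL for `teams`'s columns.
Matching on a.team_id = b.team_id AND a.bucket = b.bucket. A NULL in a compared column never satisfies the condition.
Matched pairs: 2; unmatched b rows kept: 6.

(3, 3); (8, 8); (NULL, 1); (NULL, 1); (NULL, 3); (NULL, 4); (NULL, 7); (NULL, 7)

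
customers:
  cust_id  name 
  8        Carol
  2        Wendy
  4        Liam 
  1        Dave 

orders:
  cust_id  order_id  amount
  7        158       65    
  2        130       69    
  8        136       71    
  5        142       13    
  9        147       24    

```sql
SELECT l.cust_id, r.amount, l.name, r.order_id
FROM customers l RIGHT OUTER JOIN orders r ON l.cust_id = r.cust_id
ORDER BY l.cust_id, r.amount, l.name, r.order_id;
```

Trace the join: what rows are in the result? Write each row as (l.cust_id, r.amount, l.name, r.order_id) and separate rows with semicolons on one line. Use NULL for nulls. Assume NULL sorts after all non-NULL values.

(2, 69, Wendy, 130); (8, 71, Carol, 136); (NULL, 13, NULL, 142); (NULL, 24, NULL, 147); (NULL, 65, NULL, 158)

RIGHT JOIN keeps every row from `orders`; unmatched rows get NULL for `customers`'s columns.
Matching on l.cust_id = r.cust_id.
- l[0] cust_id=8 → 1 match(es) in r → 1 row(s).
- l[1] cust_id=2 → 1 match(es) in r → 1 row(s).
- l[2] cust_id=4 → no match.
- l[3] cust_id=1 → no match.
- plus 3 unmatched r row(s), each kept with NULL l columns.
After projecting and ordering:
l.cust_id | r.amount | l.name | r.order_id
2 | 69 | Wendy | 130
8 | 71 | Carol | 136
NULL | 13 | NULL | 142
NULL | 24 | NULL | 147
NULL | 65 | NULL | 158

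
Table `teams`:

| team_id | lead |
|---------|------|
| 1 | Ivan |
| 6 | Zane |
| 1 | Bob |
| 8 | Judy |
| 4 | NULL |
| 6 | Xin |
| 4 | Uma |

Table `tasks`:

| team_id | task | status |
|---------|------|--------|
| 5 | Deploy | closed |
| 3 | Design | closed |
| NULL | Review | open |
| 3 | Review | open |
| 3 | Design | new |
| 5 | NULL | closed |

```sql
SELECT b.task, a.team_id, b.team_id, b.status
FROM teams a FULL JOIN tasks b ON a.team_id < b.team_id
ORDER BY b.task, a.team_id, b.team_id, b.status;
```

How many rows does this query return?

FULL OUTER JOIN keeps every row from both sides; unmatched rows get NULL for the other side's columns.
Matching on a.team_id < b.team_id. A NULL in a compared column never satisfies the condition.
Matched pairs: 14; unmatched a rows kept: 3; unmatched b rows kept: 1.
Total: 14 matched + 4 padded = 18 rows.

18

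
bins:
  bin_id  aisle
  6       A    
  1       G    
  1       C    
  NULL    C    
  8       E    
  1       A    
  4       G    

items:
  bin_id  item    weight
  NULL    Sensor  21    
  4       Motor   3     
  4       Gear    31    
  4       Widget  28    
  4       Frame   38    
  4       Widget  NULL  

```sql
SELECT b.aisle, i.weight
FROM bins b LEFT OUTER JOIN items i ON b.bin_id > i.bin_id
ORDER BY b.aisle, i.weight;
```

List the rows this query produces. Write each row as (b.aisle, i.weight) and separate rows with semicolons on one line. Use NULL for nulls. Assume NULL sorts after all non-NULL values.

(A, 3); (A, 28); (A, 31); (A, 38); (A, NULL); (A, NULL); (C, NULL); (C, NULL); (E, 3); (E, 28); (E, 31); (E, 38); (E, NULL); (G, NULL); (G, NULL)

LEFT JOIN keeps every row from `bins`; unmatched rows get NULL for `items`'s columns.
Matching on b.bin_id > i.bin_id. A NULL in a compared column never satisfies the condition.
- b row (bin_id=6): matches 5 i row(s) → 5 output row(s).
- b row (bin_id=1): no match → kept, i columns NULL.
- b row (bin_id=1): no match → kept, i columns NULL.
- b row (bin_id=NULL): no match → kept, i columns NULL.
- b row (bin_id=8): matches 5 i row(s) → 5 output row(s).
- b row (bin_id=1): no match → kept, i columns NULL.
- b row (bin_id=4): no match → kept, i columns NULL.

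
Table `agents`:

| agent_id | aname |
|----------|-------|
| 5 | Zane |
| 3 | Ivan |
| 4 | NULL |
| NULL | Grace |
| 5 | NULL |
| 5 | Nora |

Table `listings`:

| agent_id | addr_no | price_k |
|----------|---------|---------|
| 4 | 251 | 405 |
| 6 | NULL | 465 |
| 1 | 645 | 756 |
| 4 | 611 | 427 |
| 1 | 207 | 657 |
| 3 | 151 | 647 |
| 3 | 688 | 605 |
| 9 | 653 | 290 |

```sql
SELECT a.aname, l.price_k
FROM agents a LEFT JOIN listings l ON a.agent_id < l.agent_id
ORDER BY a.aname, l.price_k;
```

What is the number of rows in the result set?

LEFT JOIN keeps every row from `agents`; unmatched rows get NULL for `listings`'s columns.
Matching on a.agent_id < l.agent_id. A NULL in a compared column never satisfies the condition.
- agent_id=5: 2 matching l row(s), so 2 row(s) emitted.
- agent_id=3: 4 matching l row(s), so 4 row(s) emitted.
- agent_id=4: 2 matching l row(s), so 2 row(s) emitted.
- agent_id=NULL: no l row matches, row kept with l columns NULL.
- agent_id=5: 2 matching l row(s), so 2 row(s) emitted.
- agent_id=5: 2 matching l row(s), so 2 row(s) emitted.
Total: 12 matched + 1 padded = 13 rows.

13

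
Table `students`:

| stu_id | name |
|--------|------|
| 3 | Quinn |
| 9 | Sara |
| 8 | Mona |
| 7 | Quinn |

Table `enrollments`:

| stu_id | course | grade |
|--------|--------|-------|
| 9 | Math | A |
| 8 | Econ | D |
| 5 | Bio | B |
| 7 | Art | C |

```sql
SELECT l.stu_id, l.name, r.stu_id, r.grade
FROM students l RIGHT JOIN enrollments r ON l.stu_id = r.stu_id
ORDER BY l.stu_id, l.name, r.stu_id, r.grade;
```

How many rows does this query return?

RIGHT JOIN keeps every row from `enrollments`; unmatched rows get NULL for `students`'s columns.
Matching on l.stu_id = r.stu_id.
- l[0] stu_id=3 → no match.
- l[1] stu_id=9 → 1 match(es) in r → 1 row(s).
- l[2] stu_id=8 → 1 match(es) in r → 1 row(s).
- l[3] stu_id=7 → 1 match(es) in r → 1 row(s).
- plus 1 unmatched r row(s), each kept with NULL l columns.
Total: 3 matched + 1 padded = 4 rows.

4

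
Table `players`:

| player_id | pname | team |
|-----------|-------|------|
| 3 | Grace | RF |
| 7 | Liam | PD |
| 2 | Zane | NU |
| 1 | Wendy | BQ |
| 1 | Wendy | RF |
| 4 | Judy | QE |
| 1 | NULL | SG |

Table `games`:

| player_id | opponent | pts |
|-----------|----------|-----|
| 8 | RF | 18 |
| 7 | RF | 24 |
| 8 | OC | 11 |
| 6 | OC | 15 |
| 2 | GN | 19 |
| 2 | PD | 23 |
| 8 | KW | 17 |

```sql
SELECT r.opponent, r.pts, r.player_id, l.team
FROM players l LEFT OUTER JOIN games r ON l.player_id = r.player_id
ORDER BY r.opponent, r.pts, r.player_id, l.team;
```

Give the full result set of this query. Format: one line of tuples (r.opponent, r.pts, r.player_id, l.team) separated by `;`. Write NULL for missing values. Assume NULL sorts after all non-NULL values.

LEFT JOIN keeps every row from `players`; unmatched rows get NULL for `games`'s columns.
Matching on l.player_id = r.player_id.
Matched pairs: 3; unmatched l rows kept: 5.

(GN, 19, 2, NU); (PD, 23, 2, NU); (RF, 24, 7, PD); (NULL, NULL, NULL, BQ); (NULL, NULL, NULL, QE); (NULL, NULL, NULL, RF); (NULL, NULL, NULL, RF); (NULL, NULL, NULL, SG)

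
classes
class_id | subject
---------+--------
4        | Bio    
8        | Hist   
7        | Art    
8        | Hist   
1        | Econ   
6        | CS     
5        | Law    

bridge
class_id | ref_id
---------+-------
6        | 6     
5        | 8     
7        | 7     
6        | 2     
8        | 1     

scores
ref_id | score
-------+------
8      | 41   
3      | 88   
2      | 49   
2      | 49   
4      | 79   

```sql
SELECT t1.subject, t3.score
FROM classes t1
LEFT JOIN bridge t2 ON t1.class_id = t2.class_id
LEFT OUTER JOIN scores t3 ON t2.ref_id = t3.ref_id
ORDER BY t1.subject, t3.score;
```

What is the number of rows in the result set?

9

Step 1 — t1 LEFT JOIN t2 on class_id → 8 row(s).
Then LEFT JOIN `scores t3` on ref_id: each of those 8 rows is kept; rows whose t2.ref_id has no match in t3 get NULL for t3's columns.
Result: 9 row(s).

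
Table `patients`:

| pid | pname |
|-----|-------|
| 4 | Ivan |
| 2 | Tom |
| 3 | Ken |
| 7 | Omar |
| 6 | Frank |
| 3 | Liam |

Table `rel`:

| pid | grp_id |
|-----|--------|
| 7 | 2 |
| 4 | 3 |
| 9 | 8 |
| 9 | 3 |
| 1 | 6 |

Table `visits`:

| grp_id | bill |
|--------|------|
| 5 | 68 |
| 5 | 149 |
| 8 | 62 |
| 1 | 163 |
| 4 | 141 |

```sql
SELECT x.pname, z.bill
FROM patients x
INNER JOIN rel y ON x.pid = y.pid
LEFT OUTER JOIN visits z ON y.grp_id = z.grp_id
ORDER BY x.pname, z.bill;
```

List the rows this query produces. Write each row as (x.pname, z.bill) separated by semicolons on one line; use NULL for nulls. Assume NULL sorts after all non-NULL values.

Joins associate left-to-right: patients INNER JOIN rel on pid gives 2 intermediate row(s).
Then LEFT JOIN `visits z` on grp_id: each of those 2 rows is kept; rows whose y.grp_id has no match in z get NULL for z's columns.

(Ivan, NULL); (Omar, NULL)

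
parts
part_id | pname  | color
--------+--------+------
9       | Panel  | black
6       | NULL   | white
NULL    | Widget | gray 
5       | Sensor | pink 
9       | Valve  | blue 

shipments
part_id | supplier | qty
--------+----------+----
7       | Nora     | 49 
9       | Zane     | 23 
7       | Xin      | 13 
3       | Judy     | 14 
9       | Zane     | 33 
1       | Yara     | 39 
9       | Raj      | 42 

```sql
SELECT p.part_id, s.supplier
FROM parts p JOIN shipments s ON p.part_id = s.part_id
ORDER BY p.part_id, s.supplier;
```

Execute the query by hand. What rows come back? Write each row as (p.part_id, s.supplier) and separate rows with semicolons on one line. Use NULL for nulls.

INNER JOIN keeps only pairs where the ON condition holds.
Matching on p.part_id = s.part_id. A NULL in a compared column never satisfies the condition.
- p[0] part_id=9 → 3 match(es) in s → 3 row(s).
- p[1] part_id=6 → no match; dropped.
- p[2] part_id=NULL → no match; dropped.
- p[3] part_id=5 → no match; dropped.
- p[4] part_id=9 → 3 match(es) in s → 3 row(s).
After projecting and ordering:
p.part_id | s.supplier
9 | Raj
9 | Raj
9 | Zane
9 | Zane
9 | Zane
9 | Zane

(9, Raj); (9, Raj); (9, Zane); (9, Zane); (9, Zane); (9, Zane)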